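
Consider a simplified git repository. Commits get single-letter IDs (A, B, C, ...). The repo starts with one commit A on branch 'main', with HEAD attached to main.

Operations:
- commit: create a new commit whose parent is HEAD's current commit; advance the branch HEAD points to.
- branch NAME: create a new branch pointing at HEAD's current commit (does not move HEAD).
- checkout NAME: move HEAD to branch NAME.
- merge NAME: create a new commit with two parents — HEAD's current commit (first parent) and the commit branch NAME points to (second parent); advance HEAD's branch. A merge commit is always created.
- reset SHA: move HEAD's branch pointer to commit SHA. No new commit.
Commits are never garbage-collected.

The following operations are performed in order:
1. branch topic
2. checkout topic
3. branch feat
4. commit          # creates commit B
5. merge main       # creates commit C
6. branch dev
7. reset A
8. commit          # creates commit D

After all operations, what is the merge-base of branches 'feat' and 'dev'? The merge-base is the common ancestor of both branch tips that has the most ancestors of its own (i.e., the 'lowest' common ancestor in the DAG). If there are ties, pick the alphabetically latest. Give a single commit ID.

After op 1 (branch): HEAD=main@A [main=A topic=A]
After op 2 (checkout): HEAD=topic@A [main=A topic=A]
After op 3 (branch): HEAD=topic@A [feat=A main=A topic=A]
After op 4 (commit): HEAD=topic@B [feat=A main=A topic=B]
After op 5 (merge): HEAD=topic@C [feat=A main=A topic=C]
After op 6 (branch): HEAD=topic@C [dev=C feat=A main=A topic=C]
After op 7 (reset): HEAD=topic@A [dev=C feat=A main=A topic=A]
After op 8 (commit): HEAD=topic@D [dev=C feat=A main=A topic=D]
ancestors(feat=A): ['A']
ancestors(dev=C): ['A', 'B', 'C']
common: ['A']

Answer: A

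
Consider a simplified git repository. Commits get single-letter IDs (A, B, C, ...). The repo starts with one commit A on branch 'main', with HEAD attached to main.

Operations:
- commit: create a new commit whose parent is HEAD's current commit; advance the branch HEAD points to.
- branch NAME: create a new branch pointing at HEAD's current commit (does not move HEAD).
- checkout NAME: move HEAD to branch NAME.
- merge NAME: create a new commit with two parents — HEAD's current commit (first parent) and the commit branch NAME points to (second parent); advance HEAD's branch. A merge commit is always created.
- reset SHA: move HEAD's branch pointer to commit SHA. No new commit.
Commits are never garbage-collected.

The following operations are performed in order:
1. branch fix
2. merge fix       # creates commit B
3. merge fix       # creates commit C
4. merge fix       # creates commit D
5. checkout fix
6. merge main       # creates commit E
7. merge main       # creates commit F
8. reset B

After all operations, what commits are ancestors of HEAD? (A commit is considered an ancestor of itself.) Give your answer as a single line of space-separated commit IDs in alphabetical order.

After op 1 (branch): HEAD=main@A [fix=A main=A]
After op 2 (merge): HEAD=main@B [fix=A main=B]
After op 3 (merge): HEAD=main@C [fix=A main=C]
After op 4 (merge): HEAD=main@D [fix=A main=D]
After op 5 (checkout): HEAD=fix@A [fix=A main=D]
After op 6 (merge): HEAD=fix@E [fix=E main=D]
After op 7 (merge): HEAD=fix@F [fix=F main=D]
After op 8 (reset): HEAD=fix@B [fix=B main=D]

Answer: A B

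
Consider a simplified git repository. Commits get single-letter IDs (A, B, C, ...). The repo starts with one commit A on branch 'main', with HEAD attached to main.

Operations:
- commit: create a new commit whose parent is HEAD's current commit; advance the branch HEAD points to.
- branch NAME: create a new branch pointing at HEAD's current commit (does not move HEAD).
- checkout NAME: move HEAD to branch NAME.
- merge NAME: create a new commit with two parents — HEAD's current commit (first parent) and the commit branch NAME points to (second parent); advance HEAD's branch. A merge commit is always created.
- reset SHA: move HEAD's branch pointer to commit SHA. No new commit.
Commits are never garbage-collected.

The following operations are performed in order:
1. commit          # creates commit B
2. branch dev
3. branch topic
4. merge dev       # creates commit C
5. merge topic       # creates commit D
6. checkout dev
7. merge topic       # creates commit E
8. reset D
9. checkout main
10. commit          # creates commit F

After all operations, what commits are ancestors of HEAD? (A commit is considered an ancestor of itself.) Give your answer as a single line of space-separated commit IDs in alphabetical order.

After op 1 (commit): HEAD=main@B [main=B]
After op 2 (branch): HEAD=main@B [dev=B main=B]
After op 3 (branch): HEAD=main@B [dev=B main=B topic=B]
After op 4 (merge): HEAD=main@C [dev=B main=C topic=B]
After op 5 (merge): HEAD=main@D [dev=B main=D topic=B]
After op 6 (checkout): HEAD=dev@B [dev=B main=D topic=B]
After op 7 (merge): HEAD=dev@E [dev=E main=D topic=B]
After op 8 (reset): HEAD=dev@D [dev=D main=D topic=B]
After op 9 (checkout): HEAD=main@D [dev=D main=D topic=B]
After op 10 (commit): HEAD=main@F [dev=D main=F topic=B]

Answer: A B C D F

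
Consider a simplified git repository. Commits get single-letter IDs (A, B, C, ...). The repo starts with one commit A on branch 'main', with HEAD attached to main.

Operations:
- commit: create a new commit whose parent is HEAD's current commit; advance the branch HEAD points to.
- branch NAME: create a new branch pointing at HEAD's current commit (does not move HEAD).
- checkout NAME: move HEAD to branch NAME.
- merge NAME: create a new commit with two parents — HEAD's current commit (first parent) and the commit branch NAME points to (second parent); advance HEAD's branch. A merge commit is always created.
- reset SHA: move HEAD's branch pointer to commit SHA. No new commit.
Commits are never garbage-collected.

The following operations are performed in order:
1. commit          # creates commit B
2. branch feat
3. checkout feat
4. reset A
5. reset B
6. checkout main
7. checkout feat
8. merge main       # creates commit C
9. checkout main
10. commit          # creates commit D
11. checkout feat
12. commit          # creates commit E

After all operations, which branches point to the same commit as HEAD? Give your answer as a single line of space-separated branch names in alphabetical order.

After op 1 (commit): HEAD=main@B [main=B]
After op 2 (branch): HEAD=main@B [feat=B main=B]
After op 3 (checkout): HEAD=feat@B [feat=B main=B]
After op 4 (reset): HEAD=feat@A [feat=A main=B]
After op 5 (reset): HEAD=feat@B [feat=B main=B]
After op 6 (checkout): HEAD=main@B [feat=B main=B]
After op 7 (checkout): HEAD=feat@B [feat=B main=B]
After op 8 (merge): HEAD=feat@C [feat=C main=B]
After op 9 (checkout): HEAD=main@B [feat=C main=B]
After op 10 (commit): HEAD=main@D [feat=C main=D]
After op 11 (checkout): HEAD=feat@C [feat=C main=D]
After op 12 (commit): HEAD=feat@E [feat=E main=D]

Answer: feat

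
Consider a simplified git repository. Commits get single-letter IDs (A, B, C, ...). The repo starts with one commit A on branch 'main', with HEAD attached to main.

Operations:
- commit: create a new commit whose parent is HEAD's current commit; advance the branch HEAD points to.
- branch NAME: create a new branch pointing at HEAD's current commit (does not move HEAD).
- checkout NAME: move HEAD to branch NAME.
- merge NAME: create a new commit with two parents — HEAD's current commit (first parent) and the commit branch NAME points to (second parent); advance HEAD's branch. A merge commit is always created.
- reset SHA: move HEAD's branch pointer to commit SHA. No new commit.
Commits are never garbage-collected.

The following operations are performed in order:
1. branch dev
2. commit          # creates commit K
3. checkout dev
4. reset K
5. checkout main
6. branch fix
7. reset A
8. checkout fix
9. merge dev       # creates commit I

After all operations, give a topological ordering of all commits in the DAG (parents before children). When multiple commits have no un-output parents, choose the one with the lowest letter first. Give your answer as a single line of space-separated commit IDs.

After op 1 (branch): HEAD=main@A [dev=A main=A]
After op 2 (commit): HEAD=main@K [dev=A main=K]
After op 3 (checkout): HEAD=dev@A [dev=A main=K]
After op 4 (reset): HEAD=dev@K [dev=K main=K]
After op 5 (checkout): HEAD=main@K [dev=K main=K]
After op 6 (branch): HEAD=main@K [dev=K fix=K main=K]
After op 7 (reset): HEAD=main@A [dev=K fix=K main=A]
After op 8 (checkout): HEAD=fix@K [dev=K fix=K main=A]
After op 9 (merge): HEAD=fix@I [dev=K fix=I main=A]
commit A: parents=[]
commit I: parents=['K', 'K']
commit K: parents=['A']

Answer: A K I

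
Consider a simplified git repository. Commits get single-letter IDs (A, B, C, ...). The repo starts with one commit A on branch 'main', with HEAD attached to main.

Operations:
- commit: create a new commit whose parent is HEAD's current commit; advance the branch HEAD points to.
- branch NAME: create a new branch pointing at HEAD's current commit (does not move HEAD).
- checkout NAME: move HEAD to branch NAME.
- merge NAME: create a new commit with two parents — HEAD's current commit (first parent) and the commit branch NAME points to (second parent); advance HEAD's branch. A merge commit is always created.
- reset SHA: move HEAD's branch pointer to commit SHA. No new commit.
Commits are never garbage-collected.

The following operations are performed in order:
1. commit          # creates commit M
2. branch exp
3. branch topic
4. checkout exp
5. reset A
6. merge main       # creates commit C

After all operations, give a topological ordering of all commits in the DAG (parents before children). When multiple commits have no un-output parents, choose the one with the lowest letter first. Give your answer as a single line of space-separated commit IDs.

After op 1 (commit): HEAD=main@M [main=M]
After op 2 (branch): HEAD=main@M [exp=M main=M]
After op 3 (branch): HEAD=main@M [exp=M main=M topic=M]
After op 4 (checkout): HEAD=exp@M [exp=M main=M topic=M]
After op 5 (reset): HEAD=exp@A [exp=A main=M topic=M]
After op 6 (merge): HEAD=exp@C [exp=C main=M topic=M]
commit A: parents=[]
commit C: parents=['A', 'M']
commit M: parents=['A']

Answer: A M C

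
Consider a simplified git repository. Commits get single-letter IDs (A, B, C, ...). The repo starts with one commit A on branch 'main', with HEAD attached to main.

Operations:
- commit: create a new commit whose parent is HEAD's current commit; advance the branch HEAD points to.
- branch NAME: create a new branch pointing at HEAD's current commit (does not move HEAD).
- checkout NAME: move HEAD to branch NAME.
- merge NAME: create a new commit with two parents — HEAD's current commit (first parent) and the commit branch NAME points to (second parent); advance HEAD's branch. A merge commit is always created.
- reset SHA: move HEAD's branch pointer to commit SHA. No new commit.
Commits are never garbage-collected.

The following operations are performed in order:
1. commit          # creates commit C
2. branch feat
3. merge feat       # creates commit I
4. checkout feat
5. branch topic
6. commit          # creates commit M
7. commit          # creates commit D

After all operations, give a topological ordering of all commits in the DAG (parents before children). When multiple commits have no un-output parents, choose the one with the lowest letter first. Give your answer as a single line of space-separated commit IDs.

After op 1 (commit): HEAD=main@C [main=C]
After op 2 (branch): HEAD=main@C [feat=C main=C]
After op 3 (merge): HEAD=main@I [feat=C main=I]
After op 4 (checkout): HEAD=feat@C [feat=C main=I]
After op 5 (branch): HEAD=feat@C [feat=C main=I topic=C]
After op 6 (commit): HEAD=feat@M [feat=M main=I topic=C]
After op 7 (commit): HEAD=feat@D [feat=D main=I topic=C]
commit A: parents=[]
commit C: parents=['A']
commit D: parents=['M']
commit I: parents=['C', 'C']
commit M: parents=['C']

Answer: A C I M D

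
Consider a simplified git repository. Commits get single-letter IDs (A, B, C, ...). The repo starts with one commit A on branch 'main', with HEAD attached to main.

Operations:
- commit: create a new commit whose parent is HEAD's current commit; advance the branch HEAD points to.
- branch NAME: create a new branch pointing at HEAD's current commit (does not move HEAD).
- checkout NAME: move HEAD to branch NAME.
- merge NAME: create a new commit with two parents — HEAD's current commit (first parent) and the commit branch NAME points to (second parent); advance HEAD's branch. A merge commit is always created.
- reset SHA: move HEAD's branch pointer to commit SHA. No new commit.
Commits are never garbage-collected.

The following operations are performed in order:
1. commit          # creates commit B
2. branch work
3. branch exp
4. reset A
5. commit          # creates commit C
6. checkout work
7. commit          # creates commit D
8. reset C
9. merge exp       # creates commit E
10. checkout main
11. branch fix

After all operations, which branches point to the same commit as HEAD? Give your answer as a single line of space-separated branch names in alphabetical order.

Answer: fix main

Derivation:
After op 1 (commit): HEAD=main@B [main=B]
After op 2 (branch): HEAD=main@B [main=B work=B]
After op 3 (branch): HEAD=main@B [exp=B main=B work=B]
After op 4 (reset): HEAD=main@A [exp=B main=A work=B]
After op 5 (commit): HEAD=main@C [exp=B main=C work=B]
After op 6 (checkout): HEAD=work@B [exp=B main=C work=B]
After op 7 (commit): HEAD=work@D [exp=B main=C work=D]
After op 8 (reset): HEAD=work@C [exp=B main=C work=C]
After op 9 (merge): HEAD=work@E [exp=B main=C work=E]
After op 10 (checkout): HEAD=main@C [exp=B main=C work=E]
After op 11 (branch): HEAD=main@C [exp=B fix=C main=C work=E]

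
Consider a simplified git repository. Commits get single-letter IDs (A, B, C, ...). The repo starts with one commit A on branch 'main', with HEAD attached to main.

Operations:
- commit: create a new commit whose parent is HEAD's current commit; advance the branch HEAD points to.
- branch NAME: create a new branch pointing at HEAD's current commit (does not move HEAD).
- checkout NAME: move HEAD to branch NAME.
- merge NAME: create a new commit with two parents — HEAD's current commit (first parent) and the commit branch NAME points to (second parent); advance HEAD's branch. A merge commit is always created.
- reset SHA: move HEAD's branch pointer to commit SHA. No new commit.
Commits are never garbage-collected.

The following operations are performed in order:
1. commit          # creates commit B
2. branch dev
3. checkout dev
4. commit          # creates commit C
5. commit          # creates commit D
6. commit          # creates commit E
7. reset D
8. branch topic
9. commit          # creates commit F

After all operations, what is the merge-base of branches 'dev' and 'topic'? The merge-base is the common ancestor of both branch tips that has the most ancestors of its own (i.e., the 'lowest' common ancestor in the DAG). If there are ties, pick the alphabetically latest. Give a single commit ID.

Answer: D

Derivation:
After op 1 (commit): HEAD=main@B [main=B]
After op 2 (branch): HEAD=main@B [dev=B main=B]
After op 3 (checkout): HEAD=dev@B [dev=B main=B]
After op 4 (commit): HEAD=dev@C [dev=C main=B]
After op 5 (commit): HEAD=dev@D [dev=D main=B]
After op 6 (commit): HEAD=dev@E [dev=E main=B]
After op 7 (reset): HEAD=dev@D [dev=D main=B]
After op 8 (branch): HEAD=dev@D [dev=D main=B topic=D]
After op 9 (commit): HEAD=dev@F [dev=F main=B topic=D]
ancestors(dev=F): ['A', 'B', 'C', 'D', 'F']
ancestors(topic=D): ['A', 'B', 'C', 'D']
common: ['A', 'B', 'C', 'D']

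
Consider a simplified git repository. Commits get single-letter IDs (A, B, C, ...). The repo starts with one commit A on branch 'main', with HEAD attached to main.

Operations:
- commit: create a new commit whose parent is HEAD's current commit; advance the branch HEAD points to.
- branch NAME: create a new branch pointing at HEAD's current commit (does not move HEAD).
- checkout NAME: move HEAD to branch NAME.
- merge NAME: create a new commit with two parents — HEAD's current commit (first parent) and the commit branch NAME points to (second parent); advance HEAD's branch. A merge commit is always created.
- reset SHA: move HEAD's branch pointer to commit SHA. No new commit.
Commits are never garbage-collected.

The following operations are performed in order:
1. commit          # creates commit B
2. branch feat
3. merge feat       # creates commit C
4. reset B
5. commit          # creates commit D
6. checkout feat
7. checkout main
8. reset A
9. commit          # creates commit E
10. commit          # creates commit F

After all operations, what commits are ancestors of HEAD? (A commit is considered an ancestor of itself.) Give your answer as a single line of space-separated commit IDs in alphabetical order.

After op 1 (commit): HEAD=main@B [main=B]
After op 2 (branch): HEAD=main@B [feat=B main=B]
After op 3 (merge): HEAD=main@C [feat=B main=C]
After op 4 (reset): HEAD=main@B [feat=B main=B]
After op 5 (commit): HEAD=main@D [feat=B main=D]
After op 6 (checkout): HEAD=feat@B [feat=B main=D]
After op 7 (checkout): HEAD=main@D [feat=B main=D]
After op 8 (reset): HEAD=main@A [feat=B main=A]
After op 9 (commit): HEAD=main@E [feat=B main=E]
After op 10 (commit): HEAD=main@F [feat=B main=F]

Answer: A E F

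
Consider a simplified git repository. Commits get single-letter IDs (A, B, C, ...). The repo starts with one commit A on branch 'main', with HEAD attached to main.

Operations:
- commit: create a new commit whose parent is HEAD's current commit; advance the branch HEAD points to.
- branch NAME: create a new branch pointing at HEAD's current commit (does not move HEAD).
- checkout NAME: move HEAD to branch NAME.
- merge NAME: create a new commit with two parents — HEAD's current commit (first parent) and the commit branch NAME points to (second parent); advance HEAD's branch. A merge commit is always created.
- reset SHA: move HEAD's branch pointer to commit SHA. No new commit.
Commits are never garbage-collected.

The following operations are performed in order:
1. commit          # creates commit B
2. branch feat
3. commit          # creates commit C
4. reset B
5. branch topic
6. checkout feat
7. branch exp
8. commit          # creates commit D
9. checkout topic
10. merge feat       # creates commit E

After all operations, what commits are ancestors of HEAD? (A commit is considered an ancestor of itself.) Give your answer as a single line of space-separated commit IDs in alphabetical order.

Answer: A B D E

Derivation:
After op 1 (commit): HEAD=main@B [main=B]
After op 2 (branch): HEAD=main@B [feat=B main=B]
After op 3 (commit): HEAD=main@C [feat=B main=C]
After op 4 (reset): HEAD=main@B [feat=B main=B]
After op 5 (branch): HEAD=main@B [feat=B main=B topic=B]
After op 6 (checkout): HEAD=feat@B [feat=B main=B topic=B]
After op 7 (branch): HEAD=feat@B [exp=B feat=B main=B topic=B]
After op 8 (commit): HEAD=feat@D [exp=B feat=D main=B topic=B]
After op 9 (checkout): HEAD=topic@B [exp=B feat=D main=B topic=B]
After op 10 (merge): HEAD=topic@E [exp=B feat=D main=B topic=E]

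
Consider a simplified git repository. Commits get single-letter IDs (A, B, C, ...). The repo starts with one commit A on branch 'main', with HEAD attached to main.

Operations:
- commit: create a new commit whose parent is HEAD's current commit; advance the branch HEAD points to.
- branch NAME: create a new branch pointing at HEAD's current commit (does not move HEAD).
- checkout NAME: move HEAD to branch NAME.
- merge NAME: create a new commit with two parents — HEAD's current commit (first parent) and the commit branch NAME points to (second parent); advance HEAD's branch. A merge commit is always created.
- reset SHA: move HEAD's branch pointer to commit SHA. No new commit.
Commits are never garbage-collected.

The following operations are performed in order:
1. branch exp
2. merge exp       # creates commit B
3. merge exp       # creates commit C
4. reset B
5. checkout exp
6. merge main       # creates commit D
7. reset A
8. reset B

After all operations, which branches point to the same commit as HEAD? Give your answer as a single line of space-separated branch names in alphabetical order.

After op 1 (branch): HEAD=main@A [exp=A main=A]
After op 2 (merge): HEAD=main@B [exp=A main=B]
After op 3 (merge): HEAD=main@C [exp=A main=C]
After op 4 (reset): HEAD=main@B [exp=A main=B]
After op 5 (checkout): HEAD=exp@A [exp=A main=B]
After op 6 (merge): HEAD=exp@D [exp=D main=B]
After op 7 (reset): HEAD=exp@A [exp=A main=B]
After op 8 (reset): HEAD=exp@B [exp=B main=B]

Answer: exp main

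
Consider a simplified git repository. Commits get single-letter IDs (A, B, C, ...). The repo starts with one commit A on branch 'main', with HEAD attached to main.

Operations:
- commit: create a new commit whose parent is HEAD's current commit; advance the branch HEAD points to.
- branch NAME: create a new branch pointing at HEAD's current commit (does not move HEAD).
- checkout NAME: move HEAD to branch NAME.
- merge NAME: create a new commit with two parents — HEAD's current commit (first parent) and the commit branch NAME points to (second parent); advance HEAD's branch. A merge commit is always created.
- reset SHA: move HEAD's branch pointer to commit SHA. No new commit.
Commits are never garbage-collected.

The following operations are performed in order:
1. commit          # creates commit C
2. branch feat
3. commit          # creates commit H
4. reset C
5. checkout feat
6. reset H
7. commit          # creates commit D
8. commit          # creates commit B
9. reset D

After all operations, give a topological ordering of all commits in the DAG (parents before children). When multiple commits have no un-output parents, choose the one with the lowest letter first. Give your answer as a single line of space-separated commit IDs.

After op 1 (commit): HEAD=main@C [main=C]
After op 2 (branch): HEAD=main@C [feat=C main=C]
After op 3 (commit): HEAD=main@H [feat=C main=H]
After op 4 (reset): HEAD=main@C [feat=C main=C]
After op 5 (checkout): HEAD=feat@C [feat=C main=C]
After op 6 (reset): HEAD=feat@H [feat=H main=C]
After op 7 (commit): HEAD=feat@D [feat=D main=C]
After op 8 (commit): HEAD=feat@B [feat=B main=C]
After op 9 (reset): HEAD=feat@D [feat=D main=C]
commit A: parents=[]
commit B: parents=['D']
commit C: parents=['A']
commit D: parents=['H']
commit H: parents=['C']

Answer: A C H D B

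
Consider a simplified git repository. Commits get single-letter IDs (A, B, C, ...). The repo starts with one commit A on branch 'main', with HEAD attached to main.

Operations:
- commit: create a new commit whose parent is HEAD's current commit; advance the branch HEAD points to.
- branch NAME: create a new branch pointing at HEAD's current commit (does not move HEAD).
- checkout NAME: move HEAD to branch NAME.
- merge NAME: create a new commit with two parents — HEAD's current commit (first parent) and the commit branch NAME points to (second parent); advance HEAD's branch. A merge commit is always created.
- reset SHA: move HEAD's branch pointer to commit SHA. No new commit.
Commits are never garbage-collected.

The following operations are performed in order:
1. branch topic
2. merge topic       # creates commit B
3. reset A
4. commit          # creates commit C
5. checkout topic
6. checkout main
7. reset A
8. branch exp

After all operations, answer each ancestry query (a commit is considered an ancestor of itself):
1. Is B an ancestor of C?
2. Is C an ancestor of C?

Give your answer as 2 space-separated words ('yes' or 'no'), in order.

After op 1 (branch): HEAD=main@A [main=A topic=A]
After op 2 (merge): HEAD=main@B [main=B topic=A]
After op 3 (reset): HEAD=main@A [main=A topic=A]
After op 4 (commit): HEAD=main@C [main=C topic=A]
After op 5 (checkout): HEAD=topic@A [main=C topic=A]
After op 6 (checkout): HEAD=main@C [main=C topic=A]
After op 7 (reset): HEAD=main@A [main=A topic=A]
After op 8 (branch): HEAD=main@A [exp=A main=A topic=A]
ancestors(C) = {A,C}; B in? no
ancestors(C) = {A,C}; C in? yes

Answer: no yes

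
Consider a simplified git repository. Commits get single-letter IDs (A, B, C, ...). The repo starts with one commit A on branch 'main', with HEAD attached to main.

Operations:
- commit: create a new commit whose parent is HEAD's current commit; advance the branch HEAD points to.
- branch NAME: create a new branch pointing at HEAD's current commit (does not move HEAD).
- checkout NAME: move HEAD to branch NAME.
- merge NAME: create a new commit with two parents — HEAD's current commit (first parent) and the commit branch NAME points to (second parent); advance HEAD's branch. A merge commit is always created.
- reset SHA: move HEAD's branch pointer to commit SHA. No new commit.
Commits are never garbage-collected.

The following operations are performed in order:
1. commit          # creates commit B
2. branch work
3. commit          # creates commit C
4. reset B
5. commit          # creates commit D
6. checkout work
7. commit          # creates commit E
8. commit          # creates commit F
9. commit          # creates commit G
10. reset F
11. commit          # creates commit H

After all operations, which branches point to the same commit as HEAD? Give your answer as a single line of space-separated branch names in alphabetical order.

Answer: work

Derivation:
After op 1 (commit): HEAD=main@B [main=B]
After op 2 (branch): HEAD=main@B [main=B work=B]
After op 3 (commit): HEAD=main@C [main=C work=B]
After op 4 (reset): HEAD=main@B [main=B work=B]
After op 5 (commit): HEAD=main@D [main=D work=B]
After op 6 (checkout): HEAD=work@B [main=D work=B]
After op 7 (commit): HEAD=work@E [main=D work=E]
After op 8 (commit): HEAD=work@F [main=D work=F]
After op 9 (commit): HEAD=work@G [main=D work=G]
After op 10 (reset): HEAD=work@F [main=D work=F]
After op 11 (commit): HEAD=work@H [main=D work=H]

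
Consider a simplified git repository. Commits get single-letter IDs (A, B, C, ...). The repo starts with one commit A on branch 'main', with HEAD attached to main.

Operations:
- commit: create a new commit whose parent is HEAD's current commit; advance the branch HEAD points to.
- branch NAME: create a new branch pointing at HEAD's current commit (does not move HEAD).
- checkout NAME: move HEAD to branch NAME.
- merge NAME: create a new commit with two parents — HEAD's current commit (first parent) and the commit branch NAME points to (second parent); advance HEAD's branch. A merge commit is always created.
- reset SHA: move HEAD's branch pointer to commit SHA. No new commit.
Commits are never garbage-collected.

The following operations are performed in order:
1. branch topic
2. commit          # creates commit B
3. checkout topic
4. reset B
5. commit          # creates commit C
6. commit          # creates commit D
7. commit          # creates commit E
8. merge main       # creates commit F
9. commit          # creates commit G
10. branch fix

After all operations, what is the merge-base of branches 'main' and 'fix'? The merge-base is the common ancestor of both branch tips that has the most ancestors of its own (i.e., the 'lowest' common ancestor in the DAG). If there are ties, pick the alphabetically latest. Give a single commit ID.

Answer: B

Derivation:
After op 1 (branch): HEAD=main@A [main=A topic=A]
After op 2 (commit): HEAD=main@B [main=B topic=A]
After op 3 (checkout): HEAD=topic@A [main=B topic=A]
After op 4 (reset): HEAD=topic@B [main=B topic=B]
After op 5 (commit): HEAD=topic@C [main=B topic=C]
After op 6 (commit): HEAD=topic@D [main=B topic=D]
After op 7 (commit): HEAD=topic@E [main=B topic=E]
After op 8 (merge): HEAD=topic@F [main=B topic=F]
After op 9 (commit): HEAD=topic@G [main=B topic=G]
After op 10 (branch): HEAD=topic@G [fix=G main=B topic=G]
ancestors(main=B): ['A', 'B']
ancestors(fix=G): ['A', 'B', 'C', 'D', 'E', 'F', 'G']
common: ['A', 'B']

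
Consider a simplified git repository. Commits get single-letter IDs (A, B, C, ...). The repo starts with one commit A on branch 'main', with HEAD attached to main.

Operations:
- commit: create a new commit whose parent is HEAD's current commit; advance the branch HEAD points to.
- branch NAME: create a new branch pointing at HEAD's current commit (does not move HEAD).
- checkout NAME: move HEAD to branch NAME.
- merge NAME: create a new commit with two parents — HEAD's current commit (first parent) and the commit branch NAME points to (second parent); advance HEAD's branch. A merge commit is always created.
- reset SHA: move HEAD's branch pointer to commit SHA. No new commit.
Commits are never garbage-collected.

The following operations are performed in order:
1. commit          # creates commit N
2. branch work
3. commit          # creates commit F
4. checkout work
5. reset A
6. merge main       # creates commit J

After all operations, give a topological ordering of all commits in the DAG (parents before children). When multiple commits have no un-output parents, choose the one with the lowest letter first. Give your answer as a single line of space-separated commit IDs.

After op 1 (commit): HEAD=main@N [main=N]
After op 2 (branch): HEAD=main@N [main=N work=N]
After op 3 (commit): HEAD=main@F [main=F work=N]
After op 4 (checkout): HEAD=work@N [main=F work=N]
After op 5 (reset): HEAD=work@A [main=F work=A]
After op 6 (merge): HEAD=work@J [main=F work=J]
commit A: parents=[]
commit F: parents=['N']
commit J: parents=['A', 'F']
commit N: parents=['A']

Answer: A N F J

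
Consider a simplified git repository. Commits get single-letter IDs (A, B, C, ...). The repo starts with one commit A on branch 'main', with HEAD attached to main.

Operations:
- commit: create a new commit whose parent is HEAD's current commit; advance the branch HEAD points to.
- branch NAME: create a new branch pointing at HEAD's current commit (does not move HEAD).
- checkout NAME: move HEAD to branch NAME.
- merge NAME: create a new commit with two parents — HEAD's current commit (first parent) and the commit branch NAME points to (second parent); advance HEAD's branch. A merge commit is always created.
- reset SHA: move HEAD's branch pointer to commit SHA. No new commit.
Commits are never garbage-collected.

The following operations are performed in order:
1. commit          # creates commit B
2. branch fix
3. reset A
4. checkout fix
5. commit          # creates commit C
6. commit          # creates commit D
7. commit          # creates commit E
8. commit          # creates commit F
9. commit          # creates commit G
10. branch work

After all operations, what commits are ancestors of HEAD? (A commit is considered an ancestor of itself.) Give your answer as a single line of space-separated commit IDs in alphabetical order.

Answer: A B C D E F G

Derivation:
After op 1 (commit): HEAD=main@B [main=B]
After op 2 (branch): HEAD=main@B [fix=B main=B]
After op 3 (reset): HEAD=main@A [fix=B main=A]
After op 4 (checkout): HEAD=fix@B [fix=B main=A]
After op 5 (commit): HEAD=fix@C [fix=C main=A]
After op 6 (commit): HEAD=fix@D [fix=D main=A]
After op 7 (commit): HEAD=fix@E [fix=E main=A]
After op 8 (commit): HEAD=fix@F [fix=F main=A]
After op 9 (commit): HEAD=fix@G [fix=G main=A]
After op 10 (branch): HEAD=fix@G [fix=G main=A work=G]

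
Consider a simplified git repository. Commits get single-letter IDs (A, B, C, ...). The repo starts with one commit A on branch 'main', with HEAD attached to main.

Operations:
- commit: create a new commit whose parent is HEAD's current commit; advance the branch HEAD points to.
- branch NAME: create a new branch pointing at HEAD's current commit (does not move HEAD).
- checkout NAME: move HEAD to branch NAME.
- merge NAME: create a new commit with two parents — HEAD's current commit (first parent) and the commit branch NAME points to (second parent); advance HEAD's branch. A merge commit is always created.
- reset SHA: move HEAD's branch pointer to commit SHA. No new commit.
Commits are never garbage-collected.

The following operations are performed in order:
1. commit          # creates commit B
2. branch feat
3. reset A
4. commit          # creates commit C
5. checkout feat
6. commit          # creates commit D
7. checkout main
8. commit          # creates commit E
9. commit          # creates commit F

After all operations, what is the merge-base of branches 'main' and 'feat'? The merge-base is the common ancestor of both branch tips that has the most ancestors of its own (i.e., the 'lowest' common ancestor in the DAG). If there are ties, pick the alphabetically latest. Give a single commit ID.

After op 1 (commit): HEAD=main@B [main=B]
After op 2 (branch): HEAD=main@B [feat=B main=B]
After op 3 (reset): HEAD=main@A [feat=B main=A]
After op 4 (commit): HEAD=main@C [feat=B main=C]
After op 5 (checkout): HEAD=feat@B [feat=B main=C]
After op 6 (commit): HEAD=feat@D [feat=D main=C]
After op 7 (checkout): HEAD=main@C [feat=D main=C]
After op 8 (commit): HEAD=main@E [feat=D main=E]
After op 9 (commit): HEAD=main@F [feat=D main=F]
ancestors(main=F): ['A', 'C', 'E', 'F']
ancestors(feat=D): ['A', 'B', 'D']
common: ['A']

Answer: A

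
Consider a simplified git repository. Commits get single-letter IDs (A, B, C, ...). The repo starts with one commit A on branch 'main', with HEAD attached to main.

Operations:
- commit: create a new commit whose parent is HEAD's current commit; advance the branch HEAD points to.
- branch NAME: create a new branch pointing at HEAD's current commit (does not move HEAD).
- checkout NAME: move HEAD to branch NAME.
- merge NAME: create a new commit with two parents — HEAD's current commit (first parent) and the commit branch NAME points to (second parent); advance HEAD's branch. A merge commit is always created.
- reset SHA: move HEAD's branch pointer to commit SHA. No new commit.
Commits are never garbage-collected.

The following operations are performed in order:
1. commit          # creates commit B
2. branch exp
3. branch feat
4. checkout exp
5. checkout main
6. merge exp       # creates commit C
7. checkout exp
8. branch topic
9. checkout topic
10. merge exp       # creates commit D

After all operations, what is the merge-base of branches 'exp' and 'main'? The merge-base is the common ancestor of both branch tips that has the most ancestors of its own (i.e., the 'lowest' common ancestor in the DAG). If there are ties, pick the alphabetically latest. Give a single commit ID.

After op 1 (commit): HEAD=main@B [main=B]
After op 2 (branch): HEAD=main@B [exp=B main=B]
After op 3 (branch): HEAD=main@B [exp=B feat=B main=B]
After op 4 (checkout): HEAD=exp@B [exp=B feat=B main=B]
After op 5 (checkout): HEAD=main@B [exp=B feat=B main=B]
After op 6 (merge): HEAD=main@C [exp=B feat=B main=C]
After op 7 (checkout): HEAD=exp@B [exp=B feat=B main=C]
After op 8 (branch): HEAD=exp@B [exp=B feat=B main=C topic=B]
After op 9 (checkout): HEAD=topic@B [exp=B feat=B main=C topic=B]
After op 10 (merge): HEAD=topic@D [exp=B feat=B main=C topic=D]
ancestors(exp=B): ['A', 'B']
ancestors(main=C): ['A', 'B', 'C']
common: ['A', 'B']

Answer: B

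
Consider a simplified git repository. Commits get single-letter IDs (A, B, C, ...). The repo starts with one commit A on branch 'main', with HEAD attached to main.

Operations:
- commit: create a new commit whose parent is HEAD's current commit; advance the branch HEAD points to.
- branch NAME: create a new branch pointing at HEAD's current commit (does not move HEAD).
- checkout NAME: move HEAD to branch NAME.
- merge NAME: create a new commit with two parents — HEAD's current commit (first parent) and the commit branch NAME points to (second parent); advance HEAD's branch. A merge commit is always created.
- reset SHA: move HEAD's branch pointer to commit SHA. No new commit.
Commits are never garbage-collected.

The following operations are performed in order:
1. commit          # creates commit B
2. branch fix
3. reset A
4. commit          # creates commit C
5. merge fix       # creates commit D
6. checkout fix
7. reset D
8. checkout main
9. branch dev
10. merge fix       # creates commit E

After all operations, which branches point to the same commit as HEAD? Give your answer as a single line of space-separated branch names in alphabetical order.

Answer: main

Derivation:
After op 1 (commit): HEAD=main@B [main=B]
After op 2 (branch): HEAD=main@B [fix=B main=B]
After op 3 (reset): HEAD=main@A [fix=B main=A]
After op 4 (commit): HEAD=main@C [fix=B main=C]
After op 5 (merge): HEAD=main@D [fix=B main=D]
After op 6 (checkout): HEAD=fix@B [fix=B main=D]
After op 7 (reset): HEAD=fix@D [fix=D main=D]
After op 8 (checkout): HEAD=main@D [fix=D main=D]
After op 9 (branch): HEAD=main@D [dev=D fix=D main=D]
After op 10 (merge): HEAD=main@E [dev=D fix=D main=E]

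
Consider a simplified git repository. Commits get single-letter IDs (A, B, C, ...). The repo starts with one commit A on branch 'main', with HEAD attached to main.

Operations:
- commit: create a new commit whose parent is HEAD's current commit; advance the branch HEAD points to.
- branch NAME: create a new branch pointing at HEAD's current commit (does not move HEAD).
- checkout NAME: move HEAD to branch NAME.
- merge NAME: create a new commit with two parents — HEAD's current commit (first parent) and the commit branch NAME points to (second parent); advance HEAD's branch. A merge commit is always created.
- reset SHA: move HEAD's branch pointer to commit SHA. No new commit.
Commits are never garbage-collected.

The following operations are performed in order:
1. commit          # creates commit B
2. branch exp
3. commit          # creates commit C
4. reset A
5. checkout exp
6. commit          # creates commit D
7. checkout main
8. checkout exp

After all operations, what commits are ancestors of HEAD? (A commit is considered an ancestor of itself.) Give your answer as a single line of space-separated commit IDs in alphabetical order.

Answer: A B D

Derivation:
After op 1 (commit): HEAD=main@B [main=B]
After op 2 (branch): HEAD=main@B [exp=B main=B]
After op 3 (commit): HEAD=main@C [exp=B main=C]
After op 4 (reset): HEAD=main@A [exp=B main=A]
After op 5 (checkout): HEAD=exp@B [exp=B main=A]
After op 6 (commit): HEAD=exp@D [exp=D main=A]
After op 7 (checkout): HEAD=main@A [exp=D main=A]
After op 8 (checkout): HEAD=exp@D [exp=D main=A]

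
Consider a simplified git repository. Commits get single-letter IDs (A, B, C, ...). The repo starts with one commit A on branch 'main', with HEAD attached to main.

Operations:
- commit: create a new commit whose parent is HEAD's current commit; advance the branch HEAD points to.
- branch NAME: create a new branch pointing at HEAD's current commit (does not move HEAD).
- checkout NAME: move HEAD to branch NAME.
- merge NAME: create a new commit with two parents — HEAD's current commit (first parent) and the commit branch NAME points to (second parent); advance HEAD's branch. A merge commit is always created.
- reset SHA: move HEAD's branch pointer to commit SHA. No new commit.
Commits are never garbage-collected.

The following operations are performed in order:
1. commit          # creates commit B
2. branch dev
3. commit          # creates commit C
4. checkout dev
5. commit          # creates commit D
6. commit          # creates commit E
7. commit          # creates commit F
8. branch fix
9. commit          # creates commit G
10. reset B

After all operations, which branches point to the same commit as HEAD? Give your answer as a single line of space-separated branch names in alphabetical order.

After op 1 (commit): HEAD=main@B [main=B]
After op 2 (branch): HEAD=main@B [dev=B main=B]
After op 3 (commit): HEAD=main@C [dev=B main=C]
After op 4 (checkout): HEAD=dev@B [dev=B main=C]
After op 5 (commit): HEAD=dev@D [dev=D main=C]
After op 6 (commit): HEAD=dev@E [dev=E main=C]
After op 7 (commit): HEAD=dev@F [dev=F main=C]
After op 8 (branch): HEAD=dev@F [dev=F fix=F main=C]
After op 9 (commit): HEAD=dev@G [dev=G fix=F main=C]
After op 10 (reset): HEAD=dev@B [dev=B fix=F main=C]

Answer: dev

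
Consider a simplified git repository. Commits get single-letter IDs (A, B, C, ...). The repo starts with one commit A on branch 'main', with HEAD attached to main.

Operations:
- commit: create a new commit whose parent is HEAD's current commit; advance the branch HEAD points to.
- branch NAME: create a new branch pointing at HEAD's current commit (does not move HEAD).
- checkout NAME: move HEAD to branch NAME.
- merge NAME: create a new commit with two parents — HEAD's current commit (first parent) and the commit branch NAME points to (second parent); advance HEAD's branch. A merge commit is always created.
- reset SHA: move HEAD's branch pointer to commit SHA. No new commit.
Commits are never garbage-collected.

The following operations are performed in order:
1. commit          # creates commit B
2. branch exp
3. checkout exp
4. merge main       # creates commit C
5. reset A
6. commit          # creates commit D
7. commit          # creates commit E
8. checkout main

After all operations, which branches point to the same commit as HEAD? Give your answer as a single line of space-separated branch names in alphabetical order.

Answer: main

Derivation:
After op 1 (commit): HEAD=main@B [main=B]
After op 2 (branch): HEAD=main@B [exp=B main=B]
After op 3 (checkout): HEAD=exp@B [exp=B main=B]
After op 4 (merge): HEAD=exp@C [exp=C main=B]
After op 5 (reset): HEAD=exp@A [exp=A main=B]
After op 6 (commit): HEAD=exp@D [exp=D main=B]
After op 7 (commit): HEAD=exp@E [exp=E main=B]
After op 8 (checkout): HEAD=main@B [exp=E main=B]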